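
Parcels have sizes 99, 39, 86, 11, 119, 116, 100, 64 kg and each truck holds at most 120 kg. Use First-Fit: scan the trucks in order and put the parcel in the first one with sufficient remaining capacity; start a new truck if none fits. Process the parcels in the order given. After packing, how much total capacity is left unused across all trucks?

86

Put 99 kg in truck 1; 21 kg remain.
Put 39 kg in truck 2; 81 kg remain.
Put 86 kg in truck 3; 34 kg remain.
Put 11 kg in truck 1; 10 kg remain.
Put 119 kg in truck 4; 1 kg remain.
Put 116 kg in truck 5; 4 kg remain.
Put 100 kg in truck 6; 20 kg remain.
Put 64 kg in truck 2; 17 kg remain.
6 trucks × 120 kg = 720 kg; used 634 kg; unused 86 kg.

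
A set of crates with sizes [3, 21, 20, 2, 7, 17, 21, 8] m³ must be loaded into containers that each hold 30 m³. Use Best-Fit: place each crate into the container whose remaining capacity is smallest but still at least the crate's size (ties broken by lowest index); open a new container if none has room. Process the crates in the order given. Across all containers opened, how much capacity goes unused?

21

Put 3 m³ in container 1; 27 m³ remain.
Put 21 m³ in container 1; 6 m³ remain.
Put 20 m³ in container 2; 10 m³ remain.
Put 2 m³ in container 1; 4 m³ remain.
Put 7 m³ in container 2; 3 m³ remain.
Put 17 m³ in container 3; 13 m³ remain.
Put 21 m³ in container 4; 9 m³ remain.
Put 8 m³ in container 4; 1 m³ remain.
4 containers × 30 m³ = 120 m³; used 99 m³; unused 21 m³.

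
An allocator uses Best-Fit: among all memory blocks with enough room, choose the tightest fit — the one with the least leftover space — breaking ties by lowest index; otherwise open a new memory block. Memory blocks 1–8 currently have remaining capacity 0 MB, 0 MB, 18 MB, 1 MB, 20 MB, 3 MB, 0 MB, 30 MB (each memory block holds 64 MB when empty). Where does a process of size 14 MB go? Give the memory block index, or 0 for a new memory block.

3

Memory blocks with room: memory block 3 (18 MB), memory block 5 (20 MB), memory block 8 (30 MB).
Tightest fit is memory block 3 with 18 MB free.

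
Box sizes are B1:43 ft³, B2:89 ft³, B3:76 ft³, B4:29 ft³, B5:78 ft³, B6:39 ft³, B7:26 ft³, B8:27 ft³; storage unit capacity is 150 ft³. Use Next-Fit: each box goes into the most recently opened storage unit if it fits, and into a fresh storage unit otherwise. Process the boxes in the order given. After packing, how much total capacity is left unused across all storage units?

Put B1 (43 ft³) in storage unit 1; 107 ft³ remain.
Put B2 (89 ft³) in storage unit 1; 18 ft³ remain.
Put B3 (76 ft³) in storage unit 2; 74 ft³ remain.
Put B4 (29 ft³) in storage unit 2; 45 ft³ remain.
Put B5 (78 ft³) in storage unit 3; 72 ft³ remain.
Put B6 (39 ft³) in storage unit 3; 33 ft³ remain.
Put B7 (26 ft³) in storage unit 3; 7 ft³ remain.
Put B8 (27 ft³) in storage unit 4; 123 ft³ remain.
4 storage units × 150 ft³ = 600 ft³; used 407 ft³; unused 193 ft³.

193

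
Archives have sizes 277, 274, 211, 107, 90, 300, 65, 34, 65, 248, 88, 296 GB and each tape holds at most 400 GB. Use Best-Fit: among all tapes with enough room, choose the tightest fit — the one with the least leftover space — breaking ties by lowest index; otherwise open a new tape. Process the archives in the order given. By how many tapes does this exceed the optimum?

Best-Fit: [277,107] [274,90] [211,65,88] [300,65,34] [248] [296] → 6 tapes.
Total size 2055 GB; any packing needs at least ⌈2055/400⌉ = 6 tapes.
So 6 is already optimal.

0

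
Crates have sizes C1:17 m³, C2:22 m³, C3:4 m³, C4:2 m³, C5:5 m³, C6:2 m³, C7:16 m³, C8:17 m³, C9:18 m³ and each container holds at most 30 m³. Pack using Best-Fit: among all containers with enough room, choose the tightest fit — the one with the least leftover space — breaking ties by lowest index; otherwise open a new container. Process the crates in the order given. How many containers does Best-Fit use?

5

Put C1 (17 m³) in container 1; 13 m³ remain.
Put C2 (22 m³) in container 2; 8 m³ remain.
Put C3 (4 m³) in container 2; 4 m³ remain.
Put C4 (2 m³) in container 2; 2 m³ remain.
Put C5 (5 m³) in container 1; 8 m³ remain.
Put C6 (2 m³) in container 2; 0 m³ remain.
Put C7 (16 m³) in container 3; 14 m³ remain.
Put C8 (17 m³) in container 4; 13 m³ remain.
Put C9 (18 m³) in container 5; 12 m³ remain.
Final containers: [17,5] [22,4,2,2] [16] [17] [18].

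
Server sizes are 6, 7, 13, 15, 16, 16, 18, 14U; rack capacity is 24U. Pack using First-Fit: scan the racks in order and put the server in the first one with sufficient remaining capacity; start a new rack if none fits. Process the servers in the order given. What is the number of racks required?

6U → rack 1 (remaining 18U)
7U → rack 1 (remaining 11U)
13U → rack 2 (remaining 11U)
15U → rack 3 (remaining 9U)
16U → rack 4 (remaining 8U)
16U → rack 5 (remaining 8U)
18U → rack 6 (remaining 6U)
14U → rack 7 (remaining 10U)
Final racks: [6,7] [13] [15] [16] [16] [18] [14].

7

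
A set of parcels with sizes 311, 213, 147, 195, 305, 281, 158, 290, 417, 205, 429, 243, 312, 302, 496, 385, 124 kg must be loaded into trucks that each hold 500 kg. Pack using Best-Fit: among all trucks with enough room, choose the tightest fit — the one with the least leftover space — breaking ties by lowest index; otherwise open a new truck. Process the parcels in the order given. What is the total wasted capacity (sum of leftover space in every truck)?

Put 311 kg in truck 1; 189 kg remain.
Put 213 kg in truck 2; 287 kg remain.
Put 147 kg in truck 1; 42 kg remain.
Put 195 kg in truck 2; 92 kg remain.
Put 305 kg in truck 3; 195 kg remain.
Put 281 kg in truck 4; 219 kg remain.
Put 158 kg in truck 3; 37 kg remain.
Put 290 kg in truck 5; 210 kg remain.
Put 417 kg in truck 6; 83 kg remain.
Put 205 kg in truck 5; 5 kg remain.
Put 429 kg in truck 7; 71 kg remain.
Put 243 kg in truck 8; 257 kg remain.
Put 312 kg in truck 9; 188 kg remain.
Put 302 kg in truck 10; 198 kg remain.
Put 496 kg in truck 11; 4 kg remain.
Put 385 kg in truck 12; 115 kg remain.
Put 124 kg in truck 9; 64 kg remain.
12 trucks × 500 kg = 6000 kg; used 4813 kg; unused 1187 kg.

1187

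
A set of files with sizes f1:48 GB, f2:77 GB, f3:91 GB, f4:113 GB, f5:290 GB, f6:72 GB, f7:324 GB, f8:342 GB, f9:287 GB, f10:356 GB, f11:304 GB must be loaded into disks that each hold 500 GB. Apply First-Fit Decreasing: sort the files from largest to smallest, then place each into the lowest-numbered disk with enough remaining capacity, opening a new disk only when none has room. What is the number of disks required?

6

Sorted descending: 356, 342, 324, 304, 290, 287, 113, 91, 77, 72, 48.
356 GB → disk 1 (remaining 144 GB)
342 GB → disk 2 (remaining 158 GB)
324 GB → disk 3 (remaining 176 GB)
304 GB → disk 4 (remaining 196 GB)
290 GB → disk 5 (remaining 210 GB)
287 GB → disk 6 (remaining 213 GB)
113 GB → disk 1 (remaining 31 GB)
91 GB → disk 2 (remaining 67 GB)
77 GB → disk 3 (remaining 99 GB)
72 GB → disk 3 (remaining 27 GB)
48 GB → disk 2 (remaining 19 GB)
Final disks: [356,113] [342,91,48] [324,77,72] [304] [290] [287].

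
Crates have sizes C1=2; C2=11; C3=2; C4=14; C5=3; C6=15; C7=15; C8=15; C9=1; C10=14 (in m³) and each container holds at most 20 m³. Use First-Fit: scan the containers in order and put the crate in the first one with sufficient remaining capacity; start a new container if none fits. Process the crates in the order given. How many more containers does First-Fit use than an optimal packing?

First-Fit: [2,11,2,3,1] [14] [15] [15] [15] [14] → 6 containers.
6 crates exceed 10 m³ (half the capacity), and no two of those can share a container, so at least 6 containers are needed.
So 6 is already optimal.

0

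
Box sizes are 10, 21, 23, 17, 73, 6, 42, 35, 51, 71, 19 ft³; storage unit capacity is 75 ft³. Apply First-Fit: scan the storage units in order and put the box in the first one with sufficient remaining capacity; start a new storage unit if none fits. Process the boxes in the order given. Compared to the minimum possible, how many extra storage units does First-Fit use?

First-Fit: [10,21,23,17] [73] [6,42,19] [35] [51] [71] → 6 storage units.
Total size 368 ft³; any packing needs at least ⌈368/75⌉ = 5 storage units.
An optimal packing achieves that bound: [73] [71] [51,23] [42,17,10,6] [35,21,19] → 5 storage units.
Excess: 6 − 5 = 1.

1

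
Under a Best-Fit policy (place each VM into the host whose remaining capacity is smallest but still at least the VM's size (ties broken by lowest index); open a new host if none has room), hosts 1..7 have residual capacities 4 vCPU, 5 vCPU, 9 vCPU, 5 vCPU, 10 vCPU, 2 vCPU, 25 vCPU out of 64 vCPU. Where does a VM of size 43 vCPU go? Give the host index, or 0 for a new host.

0

No host has ≥ 43 vCPU free, so a new host is opened.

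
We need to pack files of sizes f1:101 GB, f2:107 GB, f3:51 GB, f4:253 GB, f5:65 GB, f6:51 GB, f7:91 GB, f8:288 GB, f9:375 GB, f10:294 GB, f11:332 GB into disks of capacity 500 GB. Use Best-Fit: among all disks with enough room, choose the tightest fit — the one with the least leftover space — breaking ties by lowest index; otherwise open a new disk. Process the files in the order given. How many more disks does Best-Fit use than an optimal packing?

Best-Fit: [101,107,51,65,51,91] [253] [288] [375] [294] [332] → 6 disks.
Total size 2008 GB; any packing needs at least ⌈2008/500⌉ = 5 disks.
An optimal packing achieves that bound: [375,107] [332,101,65] [294,91,51,51] [288] [253] → 5 disks.
Excess: 6 − 5 = 1.

1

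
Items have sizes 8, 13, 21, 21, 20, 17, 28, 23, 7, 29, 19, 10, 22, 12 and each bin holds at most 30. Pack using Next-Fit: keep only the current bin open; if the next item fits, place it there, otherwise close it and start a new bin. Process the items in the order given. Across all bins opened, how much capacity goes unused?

8 → bin 1 (remaining 22)
13 → bin 1 (remaining 9)
21 → bin 2 (remaining 9)
21 → bin 3 (remaining 9)
20 → bin 4 (remaining 10)
17 → bin 5 (remaining 13)
28 → bin 6 (remaining 2)
23 → bin 7 (remaining 7)
7 → bin 7 (remaining 0)
29 → bin 8 (remaining 1)
19 → bin 9 (remaining 11)
10 → bin 9 (remaining 1)
22 → bin 10 (remaining 8)
12 → bin 11 (remaining 18)
11 bins × 30 = 330; used 250; unused 80.

80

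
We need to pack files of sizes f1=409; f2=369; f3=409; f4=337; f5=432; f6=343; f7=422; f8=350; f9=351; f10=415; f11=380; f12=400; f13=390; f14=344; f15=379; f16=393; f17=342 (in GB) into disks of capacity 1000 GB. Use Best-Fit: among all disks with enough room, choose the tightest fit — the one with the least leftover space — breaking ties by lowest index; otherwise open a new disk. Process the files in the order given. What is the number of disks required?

9

disk 1: place f1 (409 GB), 591 GB left
disk 1: place f2 (369 GB), 222 GB left
disk 2: place f3 (409 GB), 591 GB left
disk 2: place f4 (337 GB), 254 GB left
disk 3: place f5 (432 GB), 568 GB left
disk 3: place f6 (343 GB), 225 GB left
disk 4: place f7 (422 GB), 578 GB left
disk 4: place f8 (350 GB), 228 GB left
disk 5: place f9 (351 GB), 649 GB left
disk 5: place f10 (415 GB), 234 GB left
disk 6: place f11 (380 GB), 620 GB left
disk 6: place f12 (400 GB), 220 GB left
disk 7: place f13 (390 GB), 610 GB left
disk 7: place f14 (344 GB), 266 GB left
disk 8: place f15 (379 GB), 621 GB left
disk 8: place f16 (393 GB), 228 GB left
disk 9: place f17 (342 GB), 658 GB left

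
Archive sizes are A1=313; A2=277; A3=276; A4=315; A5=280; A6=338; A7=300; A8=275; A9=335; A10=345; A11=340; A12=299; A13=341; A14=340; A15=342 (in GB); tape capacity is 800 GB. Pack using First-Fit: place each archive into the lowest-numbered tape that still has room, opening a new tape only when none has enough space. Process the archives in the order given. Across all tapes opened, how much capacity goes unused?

Put A1 (313 GB) in tape 1; 487 GB remain.
Put A2 (277 GB) in tape 1; 210 GB remain.
Put A3 (276 GB) in tape 2; 524 GB remain.
Put A4 (315 GB) in tape 2; 209 GB remain.
Put A5 (280 GB) in tape 3; 520 GB remain.
Put A6 (338 GB) in tape 3; 182 GB remain.
Put A7 (300 GB) in tape 4; 500 GB remain.
Put A8 (275 GB) in tape 4; 225 GB remain.
Put A9 (335 GB) in tape 5; 465 GB remain.
Put A10 (345 GB) in tape 5; 120 GB remain.
Put A11 (340 GB) in tape 6; 460 GB remain.
Put A12 (299 GB) in tape 6; 161 GB remain.
Put A13 (341 GB) in tape 7; 459 GB remain.
Put A14 (340 GB) in tape 7; 119 GB remain.
Put A15 (342 GB) in tape 8; 458 GB remain.
8 tapes × 800 GB = 6400 GB; used 4716 GB; unused 1684 GB.

1684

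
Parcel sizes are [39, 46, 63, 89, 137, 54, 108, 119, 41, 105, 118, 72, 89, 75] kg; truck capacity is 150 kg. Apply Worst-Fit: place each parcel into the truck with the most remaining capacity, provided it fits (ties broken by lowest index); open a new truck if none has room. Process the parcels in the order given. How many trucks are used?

9

Put 39 kg in truck 1; 111 kg remain.
Put 46 kg in truck 1; 65 kg remain.
Put 63 kg in truck 1; 2 kg remain.
Put 89 kg in truck 2; 61 kg remain.
Put 137 kg in truck 3; 13 kg remain.
Put 54 kg in truck 2; 7 kg remain.
Put 108 kg in truck 4; 42 kg remain.
Put 119 kg in truck 5; 31 kg remain.
Put 41 kg in truck 4; 1 kg remain.
Put 105 kg in truck 6; 45 kg remain.
Put 118 kg in truck 7; 32 kg remain.
Put 72 kg in truck 8; 78 kg remain.
Put 89 kg in truck 9; 61 kg remain.
Put 75 kg in truck 8; 3 kg remain.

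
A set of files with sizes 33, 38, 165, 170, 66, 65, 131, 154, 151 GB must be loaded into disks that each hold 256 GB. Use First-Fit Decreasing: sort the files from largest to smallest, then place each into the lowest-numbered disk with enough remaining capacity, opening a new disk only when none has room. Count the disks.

Sorted descending: 170, 165, 154, 151, 131, 66, 65, 38, 33.
Put 170 GB in disk 1; 86 GB remain.
Put 165 GB in disk 2; 91 GB remain.
Put 154 GB in disk 3; 102 GB remain.
Put 151 GB in disk 4; 105 GB remain.
Put 131 GB in disk 5; 125 GB remain.
Put 66 GB in disk 1; 20 GB remain.
Put 65 GB in disk 2; 26 GB remain.
Put 38 GB in disk 3; 64 GB remain.
Put 33 GB in disk 3; 31 GB remain.

5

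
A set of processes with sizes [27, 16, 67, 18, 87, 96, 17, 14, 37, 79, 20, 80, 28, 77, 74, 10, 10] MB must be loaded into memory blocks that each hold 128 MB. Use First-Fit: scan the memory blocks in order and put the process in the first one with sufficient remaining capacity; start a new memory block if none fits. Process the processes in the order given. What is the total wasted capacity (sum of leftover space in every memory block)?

memory block 1: place 27 MB, 101 MB left
memory block 1: place 16 MB, 85 MB left
memory block 1: place 67 MB, 18 MB left
memory block 1: place 18 MB, 0 MB left
memory block 2: place 87 MB, 41 MB left
memory block 3: place 96 MB, 32 MB left
memory block 2: place 17 MB, 24 MB left
memory block 2: place 14 MB, 10 MB left
memory block 4: place 37 MB, 91 MB left
memory block 4: place 79 MB, 12 MB left
memory block 3: place 20 MB, 12 MB left
memory block 5: place 80 MB, 48 MB left
memory block 5: place 28 MB, 20 MB left
memory block 6: place 77 MB, 51 MB left
memory block 7: place 74 MB, 54 MB left
memory block 2: place 10 MB, 0 MB left
memory block 3: place 10 MB, 2 MB left
7 memory blocks × 128 MB = 896 MB; used 757 MB; unused 139 MB.

139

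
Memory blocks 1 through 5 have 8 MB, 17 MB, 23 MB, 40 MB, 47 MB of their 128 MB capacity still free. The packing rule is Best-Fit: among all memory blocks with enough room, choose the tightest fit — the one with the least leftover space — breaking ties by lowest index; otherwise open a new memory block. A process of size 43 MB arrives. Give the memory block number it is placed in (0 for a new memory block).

5

Memory blocks with room: memory block 5 (47 MB).
Tightest fit is memory block 5 with 47 MB free.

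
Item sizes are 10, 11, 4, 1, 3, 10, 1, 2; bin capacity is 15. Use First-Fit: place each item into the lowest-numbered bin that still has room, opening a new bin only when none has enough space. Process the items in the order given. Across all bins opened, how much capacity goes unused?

Put 10 in bin 1; 5 remain.
Put 11 in bin 2; 4 remain.
Put 4 in bin 1; 1 remain.
Put 1 in bin 1; 0 remain.
Put 3 in bin 2; 1 remain.
Put 10 in bin 3; 5 remain.
Put 1 in bin 2; 0 remain.
Put 2 in bin 3; 3 remain.
3 bins × 15 = 45; used 42; unused 3.

3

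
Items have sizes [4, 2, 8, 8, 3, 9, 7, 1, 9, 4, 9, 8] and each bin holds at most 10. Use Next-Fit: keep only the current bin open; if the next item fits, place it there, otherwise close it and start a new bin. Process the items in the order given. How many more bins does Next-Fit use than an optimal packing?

2

Next-Fit: [4,2] [8] [8] [3] [9] [7,1] [9] [4] [9] [8] → 10 bins.
Total size 72; any packing needs at least ⌈72/10⌉ = 8 bins.
An optimal packing achieves that bound: [9,1] [9] [9] [8,2] [8] [8] [7,3] [4,4] → 8 bins.
Excess: 10 − 8 = 2.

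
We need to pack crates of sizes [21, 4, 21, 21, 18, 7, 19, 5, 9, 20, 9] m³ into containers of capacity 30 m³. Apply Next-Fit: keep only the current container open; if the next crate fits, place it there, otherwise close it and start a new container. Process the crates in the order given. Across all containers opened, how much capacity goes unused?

56

container 1: place 21 m³, 9 m³ left
container 1: place 4 m³, 5 m³ left
container 2: place 21 m³, 9 m³ left
container 3: place 21 m³, 9 m³ left
container 4: place 18 m³, 12 m³ left
container 4: place 7 m³, 5 m³ left
container 5: place 19 m³, 11 m³ left
container 5: place 5 m³, 6 m³ left
container 6: place 9 m³, 21 m³ left
container 6: place 20 m³, 1 m³ left
container 7: place 9 m³, 21 m³ left
7 containers × 30 m³ = 210 m³; used 154 m³; unused 56 m³.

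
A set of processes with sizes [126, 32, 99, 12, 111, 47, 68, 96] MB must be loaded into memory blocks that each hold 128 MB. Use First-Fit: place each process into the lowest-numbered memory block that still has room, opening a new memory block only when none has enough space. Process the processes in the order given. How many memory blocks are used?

6

126 MB → memory block 1 (remaining 2 MB)
32 MB → memory block 2 (remaining 96 MB)
99 MB → memory block 3 (remaining 29 MB)
12 MB → memory block 2 (remaining 84 MB)
111 MB → memory block 4 (remaining 17 MB)
47 MB → memory block 2 (remaining 37 MB)
68 MB → memory block 5 (remaining 60 MB)
96 MB → memory block 6 (remaining 32 MB)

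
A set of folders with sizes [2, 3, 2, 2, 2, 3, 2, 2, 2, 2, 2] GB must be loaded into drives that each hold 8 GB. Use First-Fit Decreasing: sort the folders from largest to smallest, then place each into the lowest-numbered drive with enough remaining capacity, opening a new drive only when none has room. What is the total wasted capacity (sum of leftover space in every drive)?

0

Sorted descending: 3, 3, 2, 2, 2, 2, 2, 2, 2, 2, 2.
3 GB → drive 1 (remaining 5 GB)
3 GB → drive 1 (remaining 2 GB)
2 GB → drive 1 (remaining 0 GB)
2 GB → drive 2 (remaining 6 GB)
2 GB → drive 2 (remaining 4 GB)
2 GB → drive 2 (remaining 2 GB)
2 GB → drive 2 (remaining 0 GB)
2 GB → drive 3 (remaining 6 GB)
2 GB → drive 3 (remaining 4 GB)
2 GB → drive 3 (remaining 2 GB)
2 GB → drive 3 (remaining 0 GB)
3 drives × 8 GB = 24 GB; used 24 GB; unused 0 GB.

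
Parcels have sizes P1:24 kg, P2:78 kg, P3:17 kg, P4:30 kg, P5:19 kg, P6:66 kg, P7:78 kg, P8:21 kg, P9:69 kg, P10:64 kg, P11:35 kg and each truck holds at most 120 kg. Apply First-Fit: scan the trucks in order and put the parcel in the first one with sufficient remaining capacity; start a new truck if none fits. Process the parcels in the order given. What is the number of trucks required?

Put P1 (24 kg) in truck 1; 96 kg remain.
Put P2 (78 kg) in truck 1; 18 kg remain.
Put P3 (17 kg) in truck 1; 1 kg remain.
Put P4 (30 kg) in truck 2; 90 kg remain.
Put P5 (19 kg) in truck 2; 71 kg remain.
Put P6 (66 kg) in truck 2; 5 kg remain.
Put P7 (78 kg) in truck 3; 42 kg remain.
Put P8 (21 kg) in truck 3; 21 kg remain.
Put P9 (69 kg) in truck 4; 51 kg remain.
Put P10 (64 kg) in truck 5; 56 kg remain.
Put P11 (35 kg) in truck 4; 16 kg remain.
Final trucks: [24,78,17] [30,19,66] [78,21] [69,35] [64].

5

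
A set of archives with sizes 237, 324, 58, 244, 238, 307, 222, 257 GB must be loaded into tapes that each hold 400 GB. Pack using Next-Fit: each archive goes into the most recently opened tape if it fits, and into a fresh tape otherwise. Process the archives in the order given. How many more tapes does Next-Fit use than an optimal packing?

0

Next-Fit: [237] [324,58] [244] [238] [307] [222] [257] → 7 tapes.
7 archives exceed 200 GB (half the capacity), and no two of those can share a tape, so at least 7 tapes are needed.
So 7 is already optimal.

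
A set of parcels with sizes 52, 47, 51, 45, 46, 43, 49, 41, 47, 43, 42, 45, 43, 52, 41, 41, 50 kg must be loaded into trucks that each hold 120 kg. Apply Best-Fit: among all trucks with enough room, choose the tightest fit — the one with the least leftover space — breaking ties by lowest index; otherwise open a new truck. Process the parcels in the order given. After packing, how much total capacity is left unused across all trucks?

Put 52 kg in truck 1; 68 kg remain.
Put 47 kg in truck 1; 21 kg remain.
Put 51 kg in truck 2; 69 kg remain.
Put 45 kg in truck 2; 24 kg remain.
Put 46 kg in truck 3; 74 kg remain.
Put 43 kg in truck 3; 31 kg remain.
Put 49 kg in truck 4; 71 kg remain.
Put 41 kg in truck 4; 30 kg remain.
Put 47 kg in truck 5; 73 kg remain.
Put 43 kg in truck 5; 30 kg remain.
Put 42 kg in truck 6; 78 kg remain.
Put 45 kg in truck 6; 33 kg remain.
Put 43 kg in truck 7; 77 kg remain.
Put 52 kg in truck 7; 25 kg remain.
Put 41 kg in truck 8; 79 kg remain.
Put 41 kg in truck 8; 38 kg remain.
Put 50 kg in truck 9; 70 kg remain.
9 trucks × 120 kg = 1080 kg; used 778 kg; unused 302 kg.

302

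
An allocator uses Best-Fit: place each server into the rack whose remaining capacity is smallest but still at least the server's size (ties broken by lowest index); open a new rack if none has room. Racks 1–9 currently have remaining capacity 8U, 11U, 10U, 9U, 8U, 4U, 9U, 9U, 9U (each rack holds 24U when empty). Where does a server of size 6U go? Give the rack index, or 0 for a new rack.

1

Racks with room: rack 1 (8U), rack 2 (11U), rack 3 (10U), rack 4 (9U), rack 5 (8U), rack 7 (9U), rack 8 (9U), rack 9 (9U).
Tightest fit is rack 1 with 8U free.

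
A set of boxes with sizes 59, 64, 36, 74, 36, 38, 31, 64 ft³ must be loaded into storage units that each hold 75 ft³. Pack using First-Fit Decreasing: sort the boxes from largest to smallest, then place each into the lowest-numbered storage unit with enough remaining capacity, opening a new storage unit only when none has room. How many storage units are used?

6

Sorted descending: 74, 64, 64, 59, 38, 36, 36, 31.
74 ft³ → storage unit 1 (remaining 1 ft³)
64 ft³ → storage unit 2 (remaining 11 ft³)
64 ft³ → storage unit 3 (remaining 11 ft³)
59 ft³ → storage unit 4 (remaining 16 ft³)
38 ft³ → storage unit 5 (remaining 37 ft³)
36 ft³ → storage unit 5 (remaining 1 ft³)
36 ft³ → storage unit 6 (remaining 39 ft³)
31 ft³ → storage unit 6 (remaining 8 ft³)
Final storage units: [74] [64] [64] [59] [38,36] [36,31].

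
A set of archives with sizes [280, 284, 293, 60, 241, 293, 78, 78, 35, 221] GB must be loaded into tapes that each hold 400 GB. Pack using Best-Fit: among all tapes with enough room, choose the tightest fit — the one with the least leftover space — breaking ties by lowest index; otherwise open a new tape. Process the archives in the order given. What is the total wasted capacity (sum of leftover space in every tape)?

537

Put 280 GB in tape 1; 120 GB remain.
Put 284 GB in tape 2; 116 GB remain.
Put 293 GB in tape 3; 107 GB remain.
Put 60 GB in tape 3; 47 GB remain.
Put 241 GB in tape 4; 159 GB remain.
Put 293 GB in tape 5; 107 GB remain.
Put 78 GB in tape 5; 29 GB remain.
Put 78 GB in tape 2; 38 GB remain.
Put 35 GB in tape 2; 3 GB remain.
Put 221 GB in tape 6; 179 GB remain.
6 tapes × 400 GB = 2400 GB; used 1863 GB; unused 537 GB.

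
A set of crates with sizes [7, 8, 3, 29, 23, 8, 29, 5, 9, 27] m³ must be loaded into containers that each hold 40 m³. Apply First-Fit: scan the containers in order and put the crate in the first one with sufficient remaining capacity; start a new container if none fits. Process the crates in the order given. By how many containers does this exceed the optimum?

First-Fit: [7,8,3,8,5,9] [29] [23] [29] [27] → 5 containers.
Total size 148 m³; any packing needs at least ⌈148/40⌉ = 4 containers.
An optimal packing achieves that bound: [29,9] [29,8,3] [27,8,5] [23,7] → 4 containers.
Excess: 5 − 4 = 1.

1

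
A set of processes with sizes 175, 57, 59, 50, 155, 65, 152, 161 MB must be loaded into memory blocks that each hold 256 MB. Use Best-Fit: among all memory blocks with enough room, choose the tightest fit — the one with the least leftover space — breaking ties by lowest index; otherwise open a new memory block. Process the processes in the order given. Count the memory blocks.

175 MB → memory block 1 (remaining 81 MB)
57 MB → memory block 1 (remaining 24 MB)
59 MB → memory block 2 (remaining 197 MB)
50 MB → memory block 2 (remaining 147 MB)
155 MB → memory block 3 (remaining 101 MB)
65 MB → memory block 3 (remaining 36 MB)
152 MB → memory block 4 (remaining 104 MB)
161 MB → memory block 5 (remaining 95 MB)
Final memory blocks: [175,57] [59,50] [155,65] [152] [161].

5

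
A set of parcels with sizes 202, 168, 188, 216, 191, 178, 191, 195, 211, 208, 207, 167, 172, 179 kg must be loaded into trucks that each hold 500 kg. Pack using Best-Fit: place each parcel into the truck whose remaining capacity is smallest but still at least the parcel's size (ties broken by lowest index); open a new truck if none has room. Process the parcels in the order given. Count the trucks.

7

202 kg → truck 1 (remaining 298 kg)
168 kg → truck 1 (remaining 130 kg)
188 kg → truck 2 (remaining 312 kg)
216 kg → truck 2 (remaining 96 kg)
191 kg → truck 3 (remaining 309 kg)
178 kg → truck 3 (remaining 131 kg)
191 kg → truck 4 (remaining 309 kg)
195 kg → truck 4 (remaining 114 kg)
211 kg → truck 5 (remaining 289 kg)
208 kg → truck 5 (remaining 81 kg)
207 kg → truck 6 (remaining 293 kg)
167 kg → truck 6 (remaining 126 kg)
172 kg → truck 7 (remaining 328 kg)
179 kg → truck 7 (remaining 149 kg)
Final trucks: [202,168] [188,216] [191,178] [191,195] [211,208] [207,167] [172,179].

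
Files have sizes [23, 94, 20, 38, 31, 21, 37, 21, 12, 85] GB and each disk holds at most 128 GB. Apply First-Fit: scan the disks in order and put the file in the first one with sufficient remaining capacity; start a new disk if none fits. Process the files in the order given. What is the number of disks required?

23 GB → disk 1 (remaining 105 GB)
94 GB → disk 1 (remaining 11 GB)
20 GB → disk 2 (remaining 108 GB)
38 GB → disk 2 (remaining 70 GB)
31 GB → disk 2 (remaining 39 GB)
21 GB → disk 2 (remaining 18 GB)
37 GB → disk 3 (remaining 91 GB)
21 GB → disk 3 (remaining 70 GB)
12 GB → disk 2 (remaining 6 GB)
85 GB → disk 4 (remaining 43 GB)
Final disks: [23,94] [20,38,31,21,12] [37,21] [85].

4 disks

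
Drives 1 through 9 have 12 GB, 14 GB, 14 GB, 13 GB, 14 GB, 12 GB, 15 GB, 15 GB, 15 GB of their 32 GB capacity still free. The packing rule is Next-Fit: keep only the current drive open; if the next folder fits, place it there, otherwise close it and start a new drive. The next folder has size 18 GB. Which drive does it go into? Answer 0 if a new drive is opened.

Next-Fit only looks at drive 9, which has 15 GB free.
18 GB does not fit, so a new drive is opened.

0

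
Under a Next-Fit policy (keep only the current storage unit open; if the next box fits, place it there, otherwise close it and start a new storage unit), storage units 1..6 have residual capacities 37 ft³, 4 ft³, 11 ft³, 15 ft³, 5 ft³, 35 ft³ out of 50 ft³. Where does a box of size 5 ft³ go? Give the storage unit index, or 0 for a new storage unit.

Next-Fit only looks at storage unit 6, which has 35 ft³ free.
5 ft³ fits there.

6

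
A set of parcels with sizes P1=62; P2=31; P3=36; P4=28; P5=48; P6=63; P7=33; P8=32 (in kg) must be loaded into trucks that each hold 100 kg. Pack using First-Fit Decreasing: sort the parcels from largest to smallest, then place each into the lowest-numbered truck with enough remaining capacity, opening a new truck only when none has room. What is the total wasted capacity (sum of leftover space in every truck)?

Sorted descending: 63, 62, 48, 36, 33, 32, 31, 28.
63 kg → truck 1 (remaining 37 kg)
62 kg → truck 2 (remaining 38 kg)
48 kg → truck 3 (remaining 52 kg)
36 kg → truck 1 (remaining 1 kg)
33 kg → truck 2 (remaining 5 kg)
32 kg → truck 3 (remaining 20 kg)
31 kg → truck 4 (remaining 69 kg)
28 kg → truck 4 (remaining 41 kg)
4 trucks × 100 kg = 400 kg; used 333 kg; unused 67 kg.

67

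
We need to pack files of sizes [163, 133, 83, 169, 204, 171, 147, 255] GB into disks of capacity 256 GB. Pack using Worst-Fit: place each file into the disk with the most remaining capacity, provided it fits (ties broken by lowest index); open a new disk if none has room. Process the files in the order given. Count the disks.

disk 1: place 163 GB, 93 GB left
disk 2: place 133 GB, 123 GB left
disk 2: place 83 GB, 40 GB left
disk 3: place 169 GB, 87 GB left
disk 4: place 204 GB, 52 GB left
disk 5: place 171 GB, 85 GB left
disk 6: place 147 GB, 109 GB left
disk 7: place 255 GB, 1 GB left

7 disks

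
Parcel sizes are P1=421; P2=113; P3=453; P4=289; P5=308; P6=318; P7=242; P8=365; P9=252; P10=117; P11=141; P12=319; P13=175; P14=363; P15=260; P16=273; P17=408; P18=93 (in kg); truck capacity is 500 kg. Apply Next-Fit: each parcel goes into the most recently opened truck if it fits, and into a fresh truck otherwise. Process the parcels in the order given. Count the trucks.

P1 (421 kg) → truck 1 (remaining 79 kg)
P2 (113 kg) → truck 2 (remaining 387 kg)
P3 (453 kg) → truck 3 (remaining 47 kg)
P4 (289 kg) → truck 4 (remaining 211 kg)
P5 (308 kg) → truck 5 (remaining 192 kg)
P6 (318 kg) → truck 6 (remaining 182 kg)
P7 (242 kg) → truck 7 (remaining 258 kg)
P8 (365 kg) → truck 8 (remaining 135 kg)
P9 (252 kg) → truck 9 (remaining 248 kg)
P10 (117 kg) → truck 9 (remaining 131 kg)
P11 (141 kg) → truck 10 (remaining 359 kg)
P12 (319 kg) → truck 10 (remaining 40 kg)
P13 (175 kg) → truck 11 (remaining 325 kg)
P14 (363 kg) → truck 12 (remaining 137 kg)
P15 (260 kg) → truck 13 (remaining 240 kg)
P16 (273 kg) → truck 14 (remaining 227 kg)
P17 (408 kg) → truck 15 (remaining 92 kg)
P18 (93 kg) → truck 16 (remaining 407 kg)
Final trucks: [421] [113] [453] [289] [308] [318] [242] [365] [252,117] [141,319] [175] [363] [260] [273] [408] [93].

16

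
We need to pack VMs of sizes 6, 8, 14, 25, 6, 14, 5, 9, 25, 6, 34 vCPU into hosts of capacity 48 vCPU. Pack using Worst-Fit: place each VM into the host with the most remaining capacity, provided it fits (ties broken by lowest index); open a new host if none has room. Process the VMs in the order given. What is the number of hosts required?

4 hosts

Put 6 vCPU in host 1; 42 vCPU remain.
Put 8 vCPU in host 1; 34 vCPU remain.
Put 14 vCPU in host 1; 20 vCPU remain.
Put 25 vCPU in host 2; 23 vCPU remain.
Put 6 vCPU in host 2; 17 vCPU remain.
Put 14 vCPU in host 1; 6 vCPU remain.
Put 5 vCPU in host 2; 12 vCPU remain.
Put 9 vCPU in host 2; 3 vCPU remain.
Put 25 vCPU in host 3; 23 vCPU remain.
Put 6 vCPU in host 3; 17 vCPU remain.
Put 34 vCPU in host 4; 14 vCPU remain.
Final hosts: [6,8,14,14] [25,6,5,9] [25,6] [34].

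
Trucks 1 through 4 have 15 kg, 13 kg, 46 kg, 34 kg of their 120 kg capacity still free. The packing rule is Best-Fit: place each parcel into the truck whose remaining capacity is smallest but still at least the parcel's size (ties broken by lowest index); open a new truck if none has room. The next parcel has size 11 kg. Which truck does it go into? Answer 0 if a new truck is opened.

2

Trucks with room: truck 1 (15 kg), truck 2 (13 kg), truck 3 (46 kg), truck 4 (34 kg).
Tightest fit is truck 2 with 13 kg free.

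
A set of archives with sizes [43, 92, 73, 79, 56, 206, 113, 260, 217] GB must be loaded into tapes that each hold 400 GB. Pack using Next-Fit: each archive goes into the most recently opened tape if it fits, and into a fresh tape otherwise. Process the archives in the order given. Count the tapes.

4 tapes

Put 43 GB in tape 1; 357 GB remain.
Put 92 GB in tape 1; 265 GB remain.
Put 73 GB in tape 1; 192 GB remain.
Put 79 GB in tape 1; 113 GB remain.
Put 56 GB in tape 1; 57 GB remain.
Put 206 GB in tape 2; 194 GB remain.
Put 113 GB in tape 2; 81 GB remain.
Put 260 GB in tape 3; 140 GB remain.
Put 217 GB in tape 4; 183 GB remain.
Final tapes: [43,92,73,79,56] [206,113] [260] [217].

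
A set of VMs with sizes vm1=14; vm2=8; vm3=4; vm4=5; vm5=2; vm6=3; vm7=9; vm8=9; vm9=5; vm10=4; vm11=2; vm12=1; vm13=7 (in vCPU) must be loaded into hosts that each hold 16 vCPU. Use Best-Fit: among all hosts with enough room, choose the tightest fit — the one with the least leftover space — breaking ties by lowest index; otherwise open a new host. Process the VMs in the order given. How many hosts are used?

5

vm1 (14 vCPU) → host 1 (remaining 2 vCPU)
vm2 (8 vCPU) → host 2 (remaining 8 vCPU)
vm3 (4 vCPU) → host 2 (remaining 4 vCPU)
vm4 (5 vCPU) → host 3 (remaining 11 vCPU)
vm5 (2 vCPU) → host 1 (remaining 0 vCPU)
vm6 (3 vCPU) → host 2 (remaining 1 vCPU)
vm7 (9 vCPU) → host 3 (remaining 2 vCPU)
vm8 (9 vCPU) → host 4 (remaining 7 vCPU)
vm9 (5 vCPU) → host 4 (remaining 2 vCPU)
vm10 (4 vCPU) → host 5 (remaining 12 vCPU)
vm11 (2 vCPU) → host 3 (remaining 0 vCPU)
vm12 (1 vCPU) → host 2 (remaining 0 vCPU)
vm13 (7 vCPU) → host 5 (remaining 5 vCPU)
Final hosts: [14,2] [8,4,3,1] [5,9,2] [9,5] [4,7].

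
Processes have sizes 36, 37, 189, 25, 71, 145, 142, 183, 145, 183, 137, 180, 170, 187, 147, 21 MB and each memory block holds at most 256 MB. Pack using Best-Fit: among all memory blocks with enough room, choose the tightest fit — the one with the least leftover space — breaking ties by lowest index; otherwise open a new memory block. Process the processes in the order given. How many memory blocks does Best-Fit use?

Put 36 MB in memory block 1; 220 MB remain.
Put 37 MB in memory block 1; 183 MB remain.
Put 189 MB in memory block 2; 67 MB remain.
Put 25 MB in memory block 2; 42 MB remain.
Put 71 MB in memory block 1; 112 MB remain.
Put 145 MB in memory block 3; 111 MB remain.
Put 142 MB in memory block 4; 114 MB remain.
Put 183 MB in memory block 5; 73 MB remain.
Put 145 MB in memory block 6; 111 MB remain.
Put 183 MB in memory block 7; 73 MB remain.
Put 137 MB in memory block 8; 119 MB remain.
Put 180 MB in memory block 9; 76 MB remain.
Put 170 MB in memory block 10; 86 MB remain.
Put 187 MB in memory block 11; 69 MB remain.
Put 147 MB in memory block 12; 109 MB remain.
Put 21 MB in memory block 2; 21 MB remain.

12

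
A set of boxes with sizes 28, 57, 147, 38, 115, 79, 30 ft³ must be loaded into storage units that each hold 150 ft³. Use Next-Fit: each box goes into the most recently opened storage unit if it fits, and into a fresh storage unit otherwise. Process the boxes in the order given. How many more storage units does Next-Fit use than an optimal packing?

Next-Fit: [28,57] [147] [38] [115] [79,30] → 5 storage units.
Total size 494 ft³; any packing needs at least ⌈494/150⌉ = 4 storage units.
An optimal packing achieves that bound: [147] [115,30] [79,57] [38,28] → 4 storage units.
Excess: 5 − 4 = 1.

1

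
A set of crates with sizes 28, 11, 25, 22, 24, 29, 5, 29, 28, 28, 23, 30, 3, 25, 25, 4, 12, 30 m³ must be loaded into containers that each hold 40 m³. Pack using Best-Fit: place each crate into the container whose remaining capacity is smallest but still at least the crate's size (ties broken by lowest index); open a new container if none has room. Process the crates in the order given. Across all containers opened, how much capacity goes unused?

Put 28 m³ in container 1; 12 m³ remain.
Put 11 m³ in container 1; 1 m³ remain.
Put 25 m³ in container 2; 15 m³ remain.
Put 22 m³ in container 3; 18 m³ remain.
Put 24 m³ in container 4; 16 m³ remain.
Put 29 m³ in container 5; 11 m³ remain.
Put 5 m³ in container 5; 6 m³ remain.
Put 29 m³ in container 6; 11 m³ remain.
Put 28 m³ in container 7; 12 m³ remain.
Put 28 m³ in container 8; 12 m³ remain.
Put 23 m³ in container 9; 17 m³ remain.
Put 30 m³ in container 10; 10 m³ remain.
Put 3 m³ in container 5; 3 m³ remain.
Put 25 m³ in container 11; 15 m³ remain.
Put 25 m³ in container 12; 15 m³ remain.
Put 4 m³ in container 10; 6 m³ remain.
Put 12 m³ in container 7; 0 m³ remain.
Put 30 m³ in container 13; 10 m³ remain.
13 containers × 40 m³ = 520 m³; used 381 m³; unused 139 m³.

139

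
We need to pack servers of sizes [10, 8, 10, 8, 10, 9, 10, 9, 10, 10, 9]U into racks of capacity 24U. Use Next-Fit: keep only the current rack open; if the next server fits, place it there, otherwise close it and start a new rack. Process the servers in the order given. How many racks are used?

rack 1: place 10U, 14U left
rack 1: place 8U, 6U left
rack 2: place 10U, 14U left
rack 2: place 8U, 6U left
rack 3: place 10U, 14U left
rack 3: place 9U, 5U left
rack 4: place 10U, 14U left
rack 4: place 9U, 5U left
rack 5: place 10U, 14U left
rack 5: place 10U, 4U left
rack 6: place 9U, 15U left

6 racks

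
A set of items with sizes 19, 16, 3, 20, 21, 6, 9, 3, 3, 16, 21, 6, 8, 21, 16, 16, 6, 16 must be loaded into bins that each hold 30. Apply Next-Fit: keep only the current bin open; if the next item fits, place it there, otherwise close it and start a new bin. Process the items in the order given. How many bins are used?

11

bin 1: place 19, 11 left
bin 2: place 16, 14 left
bin 2: place 3, 11 left
bin 3: place 20, 10 left
bin 4: place 21, 9 left
bin 4: place 6, 3 left
bin 5: place 9, 21 left
bin 5: place 3, 18 left
bin 5: place 3, 15 left
bin 6: place 16, 14 left
bin 7: place 21, 9 left
bin 7: place 6, 3 left
bin 8: place 8, 22 left
bin 8: place 21, 1 left
bin 9: place 16, 14 left
bin 10: place 16, 14 left
bin 10: place 6, 8 left
bin 11: place 16, 14 left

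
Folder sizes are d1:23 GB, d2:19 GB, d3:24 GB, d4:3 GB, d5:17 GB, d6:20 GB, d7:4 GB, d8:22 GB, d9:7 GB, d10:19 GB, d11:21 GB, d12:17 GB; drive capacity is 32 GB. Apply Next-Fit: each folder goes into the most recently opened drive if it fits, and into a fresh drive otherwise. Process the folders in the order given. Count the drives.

9

drive 1: place d1 (23 GB), 9 GB left
drive 2: place d2 (19 GB), 13 GB left
drive 3: place d3 (24 GB), 8 GB left
drive 3: place d4 (3 GB), 5 GB left
drive 4: place d5 (17 GB), 15 GB left
drive 5: place d6 (20 GB), 12 GB left
drive 5: place d7 (4 GB), 8 GB left
drive 6: place d8 (22 GB), 10 GB left
drive 6: place d9 (7 GB), 3 GB left
drive 7: place d10 (19 GB), 13 GB left
drive 8: place d11 (21 GB), 11 GB left
drive 9: place d12 (17 GB), 15 GB left
Final drives: [23] [19] [24,3] [17] [20,4] [22,7] [19] [21] [17].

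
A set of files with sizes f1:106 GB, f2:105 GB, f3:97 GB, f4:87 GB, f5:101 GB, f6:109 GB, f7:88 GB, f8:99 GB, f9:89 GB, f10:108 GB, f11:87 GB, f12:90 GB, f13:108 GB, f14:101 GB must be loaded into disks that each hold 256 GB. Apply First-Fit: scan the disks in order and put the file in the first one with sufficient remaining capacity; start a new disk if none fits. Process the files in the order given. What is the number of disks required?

Put f1 (106 GB) in disk 1; 150 GB remain.
Put f2 (105 GB) in disk 1; 45 GB remain.
Put f3 (97 GB) in disk 2; 159 GB remain.
Put f4 (87 GB) in disk 2; 72 GB remain.
Put f5 (101 GB) in disk 3; 155 GB remain.
Put f6 (109 GB) in disk 3; 46 GB remain.
Put f7 (88 GB) in disk 4; 168 GB remain.
Put f8 (99 GB) in disk 4; 69 GB remain.
Put f9 (89 GB) in disk 5; 167 GB remain.
Put f10 (108 GB) in disk 5; 59 GB remain.
Put f11 (87 GB) in disk 6; 169 GB remain.
Put f12 (90 GB) in disk 6; 79 GB remain.
Put f13 (108 GB) in disk 7; 148 GB remain.
Put f14 (101 GB) in disk 7; 47 GB remain.

7 disks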